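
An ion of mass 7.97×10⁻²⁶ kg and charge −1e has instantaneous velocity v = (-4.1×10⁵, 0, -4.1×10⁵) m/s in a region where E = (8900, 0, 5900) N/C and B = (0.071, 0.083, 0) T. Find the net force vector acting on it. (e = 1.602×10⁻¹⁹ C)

v×B = (3.40×10⁴, -2.91×10⁴, -3.40×10⁴) N/C.
E + v×B = (4.29×10⁴, -2.91×10⁴, -2.81×10⁴) N/C.
F = q(E + v×B) = (−1.602×10⁻¹⁹ C)·(4.29×10⁴, -2.91×10⁴, -2.81×10⁴) = (-6.88×10⁻¹⁵, 4.66×10⁻¹⁵, 4.51×10⁻¹⁵) N.

F ≈ (-6.88×10⁻¹⁵, 4.66×10⁻¹⁵, 4.51×10⁻¹⁵) N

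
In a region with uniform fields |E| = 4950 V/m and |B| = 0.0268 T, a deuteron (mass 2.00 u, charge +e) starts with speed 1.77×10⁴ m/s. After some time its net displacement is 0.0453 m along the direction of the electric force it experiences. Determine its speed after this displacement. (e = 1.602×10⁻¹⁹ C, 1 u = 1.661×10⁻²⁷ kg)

B does no work; ΔKE = |q|E d.
½mv_f² = ½mv₀² + |q|Ed = ½(3.322×10⁻²⁷)(1.77×10⁴)² + (1.602×10⁻¹⁹)(4950)(0.0453) ≈ 5.204×10⁻¹⁹ J + 3.592×10⁻¹⁷ J ≈ 3.644×10⁻¹⁷ J.
v_f = √(2·3.644×10⁻¹⁷/3.322×10⁻²⁷) ≈ 1.48×10⁵ m/s.

v_f ≈ 1.48×10⁵ m/s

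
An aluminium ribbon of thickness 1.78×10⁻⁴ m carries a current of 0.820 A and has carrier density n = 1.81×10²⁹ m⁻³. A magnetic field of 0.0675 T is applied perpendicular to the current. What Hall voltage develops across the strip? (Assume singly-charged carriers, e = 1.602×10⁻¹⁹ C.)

V_H ≈ 1.07×10⁻⁸ V

V_H = IB/(n e t).
V_H = (0.820)(0.0675)/((1.81×10²⁹)(1.602×10⁻¹⁹)(1.78×10⁻⁴)) ≈ 1.07×10⁻⁸ V.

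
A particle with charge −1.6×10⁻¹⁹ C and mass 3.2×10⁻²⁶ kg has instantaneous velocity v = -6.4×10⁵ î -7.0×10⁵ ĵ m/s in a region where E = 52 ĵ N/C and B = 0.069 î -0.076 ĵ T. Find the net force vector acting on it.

v×B = (0, 0, 9.69×10⁴) N/C.
E + v×B = (0, 52.0, 9.69×10⁴) N/C.
F = q(E + v×B) = (−1.6×10⁻¹⁹ C)·(0, 52.0, 9.69×10⁴) = (0, -8.32×10⁻¹⁸, -1.55×10⁻¹⁴) N.

F ≈ (0, -8.32×10⁻¹⁸, -1.55×10⁻¹⁴) N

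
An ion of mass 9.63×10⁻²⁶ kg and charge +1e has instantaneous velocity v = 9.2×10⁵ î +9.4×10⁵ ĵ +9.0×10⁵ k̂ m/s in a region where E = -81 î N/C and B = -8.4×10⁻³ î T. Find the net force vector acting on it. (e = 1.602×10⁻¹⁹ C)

v×B = (0, -7560, 7900) N/C.
E + v×B = (-81.0, -7560, 7900) N/C.
F = q(E + v×B) = (1.602×10⁻¹⁹ C)·(-81.0, -7560, 7900) = (-1.30×10⁻¹⁷, -1.21×10⁻¹⁵, 1.26×10⁻¹⁵) N.

F ≈ (-1.30×10⁻¹⁷, -1.21×10⁻¹⁵, 1.26×10⁻¹⁵) N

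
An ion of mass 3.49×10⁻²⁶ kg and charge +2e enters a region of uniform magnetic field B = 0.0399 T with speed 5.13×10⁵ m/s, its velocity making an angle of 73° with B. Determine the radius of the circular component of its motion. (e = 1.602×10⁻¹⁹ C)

v⊥ = v sinθ = 5.13×10⁵·sin73° ≈ 4.906×10⁵ m/s.
r = m v⊥/(|q|B) = (3.49×10⁻²⁶)(4.906×10⁵)/((3.204×10⁻¹⁹)(0.0399)) ≈ 1.34 m.

r ≈ 1.34 m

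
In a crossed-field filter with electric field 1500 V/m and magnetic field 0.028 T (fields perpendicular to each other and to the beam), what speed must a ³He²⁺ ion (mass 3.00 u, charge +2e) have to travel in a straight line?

Straight-line motion ⇒ electric and magnetic forces cancel, so E = vB.
v = E/B = 1500/0.028 = 5.4×10⁴ m/s.

v = 5.4×10⁴ m/s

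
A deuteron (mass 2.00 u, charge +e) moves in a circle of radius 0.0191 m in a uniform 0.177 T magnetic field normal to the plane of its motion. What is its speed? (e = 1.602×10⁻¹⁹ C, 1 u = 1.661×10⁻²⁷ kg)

v ≈ 1.63×10⁵ m/s

From |q|vB = mv²/r, v = |q|Br/m.
v = (1.602×10⁻¹⁹)(0.177)(0.0191)/3.322×10⁻²⁷ ≈ 1.63×10⁵ m/s.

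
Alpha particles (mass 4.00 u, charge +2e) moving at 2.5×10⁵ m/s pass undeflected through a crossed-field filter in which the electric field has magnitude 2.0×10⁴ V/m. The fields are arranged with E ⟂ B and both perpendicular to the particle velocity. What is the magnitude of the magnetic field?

Balance of forces in the selector: qE = qvB ⇒ B = E/v.
B = 2.0×10⁴/2.5×10⁵ = 0.080 T.

B = 0.080 T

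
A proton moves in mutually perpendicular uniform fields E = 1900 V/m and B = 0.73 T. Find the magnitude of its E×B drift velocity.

v_d ≈ 2600 m/s

The E×B drift speed is v_d = E/B.
v_d = 1900/0.73 = 2600 m/s.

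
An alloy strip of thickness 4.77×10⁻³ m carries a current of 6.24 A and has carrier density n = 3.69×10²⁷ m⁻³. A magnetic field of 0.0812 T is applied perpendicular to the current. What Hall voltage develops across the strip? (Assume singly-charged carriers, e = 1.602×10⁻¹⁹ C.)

V_H = IB/(n e t).
V_H = (6.24)(0.0812)/((3.69×10²⁷)(1.602×10⁻¹⁹)(4.77×10⁻³)) ≈ 1.80×10⁻⁷ V.

V_H ≈ 1.80×10⁻⁷ V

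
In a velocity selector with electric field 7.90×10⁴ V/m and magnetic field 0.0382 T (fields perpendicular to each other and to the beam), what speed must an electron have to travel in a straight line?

For undeflected motion the electric and magnetic forces balance: qE = qvB.
v = E/B = 7.90×10⁴/0.0382 = 2.07×10⁶ m/s.
The result is independent of the particle's charge and mass.

v = 2.07×10⁶ m/s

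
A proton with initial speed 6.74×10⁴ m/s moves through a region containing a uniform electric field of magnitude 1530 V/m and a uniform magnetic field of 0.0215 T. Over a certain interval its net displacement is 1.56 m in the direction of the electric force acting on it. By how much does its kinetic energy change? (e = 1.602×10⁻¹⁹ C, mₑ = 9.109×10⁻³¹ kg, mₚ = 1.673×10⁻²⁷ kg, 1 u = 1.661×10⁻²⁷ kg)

The magnetic force is always ⟂ v and does no work; only the electric force changes KE.
ΔKE = F_E · d = |q|E d = (1.602×10⁻¹⁹)(1530)(1.56) ≈ 3.82×10⁻¹⁶ J.

ΔKE ≈ 3.82×10⁻¹⁶ J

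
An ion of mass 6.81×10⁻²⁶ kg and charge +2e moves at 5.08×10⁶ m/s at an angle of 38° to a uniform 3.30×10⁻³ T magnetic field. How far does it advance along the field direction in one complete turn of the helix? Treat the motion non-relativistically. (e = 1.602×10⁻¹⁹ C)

p ≈ 1620 m

v∥ = v cosθ = 5.08×10⁶·cos38° ≈ 4.003×10⁶ m/s.
T = 2πm/(|q|B) = 2π(6.81×10⁻²⁶)/((3.204×10⁻¹⁹)(3.30×10⁻³)) ≈ 4.047×10⁻⁴ s.
pitch = v∥ T = (4.003×10⁶)(4.047×10⁻⁴) ≈ 1620 m.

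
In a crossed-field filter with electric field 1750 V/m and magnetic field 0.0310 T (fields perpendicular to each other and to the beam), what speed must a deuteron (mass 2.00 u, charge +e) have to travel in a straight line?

v = 5.65×10⁴ m/s

Zero net Lorentz force requires |qE| = |q v×B|, i.e. E = vB.
v = E/B = 1750/0.0310 = 5.65×10⁴ m/s.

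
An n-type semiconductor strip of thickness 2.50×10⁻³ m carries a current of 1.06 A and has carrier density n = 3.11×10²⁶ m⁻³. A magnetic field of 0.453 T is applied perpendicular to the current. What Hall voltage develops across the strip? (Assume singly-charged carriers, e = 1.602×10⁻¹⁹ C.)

V_H = IB/(n e t).
V_H = (1.06)(0.453)/((3.11×10²⁶)(1.602×10⁻¹⁹)(2.50×10⁻³)) ≈ 3.86×10⁻⁶ V.

V_H ≈ 3.86×10⁻⁶ V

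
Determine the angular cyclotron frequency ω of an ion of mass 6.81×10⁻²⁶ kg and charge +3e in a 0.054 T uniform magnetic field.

ω ≈ 3.8×10⁵ rad/s

ω = |q|B/m.
ω = (4.806×10⁻¹⁹)(0.054)/6.81×10⁻²⁶ ≈ 3.8×10⁵ rad/s.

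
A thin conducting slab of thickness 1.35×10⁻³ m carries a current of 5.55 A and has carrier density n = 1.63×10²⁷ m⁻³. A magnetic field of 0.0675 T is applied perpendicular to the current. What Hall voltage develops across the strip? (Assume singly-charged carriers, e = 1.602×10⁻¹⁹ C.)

V_H = IB/(n e t).
V_H = (5.55)(0.0675)/((1.63×10²⁷)(1.602×10⁻¹⁹)(1.35×10⁻³)) ≈ 1.06×10⁻⁶ V.

V_H ≈ 1.06×10⁻⁶ V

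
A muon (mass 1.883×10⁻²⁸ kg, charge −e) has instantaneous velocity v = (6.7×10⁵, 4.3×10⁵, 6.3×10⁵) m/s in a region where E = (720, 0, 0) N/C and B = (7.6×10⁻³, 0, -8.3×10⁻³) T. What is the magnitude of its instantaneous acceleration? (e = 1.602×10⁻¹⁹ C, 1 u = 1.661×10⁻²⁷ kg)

v×B = (-3570, 1.03×10⁴, -3270) N/C.
E + v×B = (-2850, 1.03×10⁴, -3270) N/C.
F = q(E + v×B) = (−1.602×10⁻¹⁹ C)·(-2850, 1.03×10⁴, -3270) = (4.56×10⁻¹⁶, -1.66×10⁻¹⁵, 5.24×10⁻¹⁶) N.
|a| = |F|/m = 1.798×10⁻¹⁵/1.883×10⁻²⁸ ≈ 9.55×10¹² m/s².

|a| ≈ 9.55×10¹² m/s²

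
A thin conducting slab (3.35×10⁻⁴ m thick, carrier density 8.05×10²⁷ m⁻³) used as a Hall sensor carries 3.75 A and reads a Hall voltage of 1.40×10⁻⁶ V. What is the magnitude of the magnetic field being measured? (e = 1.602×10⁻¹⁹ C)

From V_H = IB/(n e t), B = V_H n e t / I.
B = (1.40×10⁻⁶)(8.05×10²⁷)(1.602×10⁻¹⁹)(3.35×10⁻⁴)/3.75 ≈ 0.161 T.

B ≈ 0.161 T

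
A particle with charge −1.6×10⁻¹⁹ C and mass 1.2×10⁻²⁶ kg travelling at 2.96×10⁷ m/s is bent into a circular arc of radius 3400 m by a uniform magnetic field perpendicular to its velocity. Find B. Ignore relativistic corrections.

From |q|vB = mv²/r, B = mv/(|q|r).
B = (1.2×10⁻²⁶)(2.96×10⁷)/((1.6×10⁻¹⁹)(3400)) ≈ 6.53×10⁻⁴ T.

B ≈ 6.53×10⁻⁴ T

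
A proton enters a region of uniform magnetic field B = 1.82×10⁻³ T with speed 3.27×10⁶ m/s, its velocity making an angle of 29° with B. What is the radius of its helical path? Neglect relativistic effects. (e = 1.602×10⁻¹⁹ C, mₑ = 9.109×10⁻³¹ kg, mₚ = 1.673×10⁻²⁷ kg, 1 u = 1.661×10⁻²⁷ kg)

v⊥ = v sinθ = 3.27×10⁶·sin29° ≈ 1.585×10⁶ m/s.
r = m v⊥/(|q|B) = (1.673×10⁻²⁷)(1.585×10⁶)/((1.602×10⁻¹⁹)(1.82×10⁻³)) ≈ 9.10 m.

r ≈ 9.10 m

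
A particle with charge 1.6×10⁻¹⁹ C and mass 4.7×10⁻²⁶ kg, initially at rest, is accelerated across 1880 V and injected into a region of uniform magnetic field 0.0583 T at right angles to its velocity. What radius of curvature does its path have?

r ≈ 0.570 m

Acceleration: |q|V = ½mv² ⇒ v = √(2|q|V/m) = √(2·1.6×10⁻¹⁹·1880/4.7×10⁻²⁶) ≈ 1.131×10⁵ m/s.
In the field: r = mv/(|q|B) = (4.7×10⁻²⁶)(1.131×10⁵)/((1.6×10⁻¹⁹)(0.0583)) ≈ 0.570 m.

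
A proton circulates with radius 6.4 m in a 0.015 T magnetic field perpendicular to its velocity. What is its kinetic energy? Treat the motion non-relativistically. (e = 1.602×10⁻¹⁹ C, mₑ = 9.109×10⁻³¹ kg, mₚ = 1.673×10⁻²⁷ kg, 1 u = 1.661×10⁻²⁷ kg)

v = |q|Br/m, then KE = ½mv² = (qBr)²/(2m).
v = (1.602×10⁻¹⁹)(0.015)(6.4)/1.673×10⁻²⁷ ≈ 9.193×10⁶ m/s.
KE = ½(1.673×10⁻²⁷)(9.193×10⁶)² ≈ 7.1×10⁻¹⁴ J.

KE ≈ 7.1×10⁻¹⁴ J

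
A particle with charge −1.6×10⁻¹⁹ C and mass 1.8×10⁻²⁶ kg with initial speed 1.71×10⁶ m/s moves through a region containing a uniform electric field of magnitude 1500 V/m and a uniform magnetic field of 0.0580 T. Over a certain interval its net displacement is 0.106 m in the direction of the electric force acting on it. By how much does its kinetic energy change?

The magnetic force is always ⟂ v and does no work; only the electric force changes KE.
ΔKE = F_E · d = |q|E d = (1.6×10⁻¹⁹)(1500)(0.106) ≈ 2.54×10⁻¹⁷ J.

ΔKE ≈ 2.54×10⁻¹⁷ J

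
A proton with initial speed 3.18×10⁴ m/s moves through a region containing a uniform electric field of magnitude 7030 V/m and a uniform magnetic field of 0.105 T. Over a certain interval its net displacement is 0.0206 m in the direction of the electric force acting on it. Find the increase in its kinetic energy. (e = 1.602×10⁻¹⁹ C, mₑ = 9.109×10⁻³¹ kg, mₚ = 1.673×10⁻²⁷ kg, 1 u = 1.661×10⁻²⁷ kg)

The magnetic force is always ⟂ v and does no work; only the electric force changes KE.
ΔKE = F_E · d = |q|E d = (1.602×10⁻¹⁹)(7030)(0.0206) ≈ 2.32×10⁻¹⁷ J.

ΔKE ≈ 2.32×10⁻¹⁷ J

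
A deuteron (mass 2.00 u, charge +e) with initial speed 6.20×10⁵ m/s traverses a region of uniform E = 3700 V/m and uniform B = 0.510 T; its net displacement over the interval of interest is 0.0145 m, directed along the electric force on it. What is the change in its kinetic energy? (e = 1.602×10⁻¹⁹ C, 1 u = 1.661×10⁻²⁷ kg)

The magnetic force is always ⟂ v and does no work; only the electric force changes KE.
ΔKE = F_E · d = |q|E d = (1.602×10⁻¹⁹)(3700)(0.0145) ≈ 8.59×10⁻¹⁸ J.

ΔKE ≈ 8.59×10⁻¹⁸ J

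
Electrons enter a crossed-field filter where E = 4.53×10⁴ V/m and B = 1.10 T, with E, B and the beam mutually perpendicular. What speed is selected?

v = 4.12×10⁴ m/s

Zero net Lorentz force requires |qE| = |q v×B|, i.e. E = vB.
v = E/B = 4.53×10⁴/1.10 = 4.12×10⁴ m/s.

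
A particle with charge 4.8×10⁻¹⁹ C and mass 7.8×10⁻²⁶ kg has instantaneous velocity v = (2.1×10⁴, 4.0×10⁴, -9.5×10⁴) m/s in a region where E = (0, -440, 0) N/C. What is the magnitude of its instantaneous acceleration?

Only an electric field acts, so F = qE = (4.8×10⁻¹⁹ C)·(0, -440, 0) = (0, -2.11×10⁻¹⁶, 0) N.
|a| = |F|/m = 2.112×10⁻¹⁶/7.8×10⁻²⁶ ≈ 2.71×10⁹ m/s².

|a| ≈ 2.71×10⁹ m/s²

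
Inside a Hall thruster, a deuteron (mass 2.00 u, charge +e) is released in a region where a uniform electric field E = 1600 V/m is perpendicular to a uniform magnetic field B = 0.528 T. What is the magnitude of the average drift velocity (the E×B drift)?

The steady drift has the magnetic force balancing the electric force, so v_d = E/B.
v_d = 1600/0.528 = 3030 m/s.

v_d ≈ 3030 m/s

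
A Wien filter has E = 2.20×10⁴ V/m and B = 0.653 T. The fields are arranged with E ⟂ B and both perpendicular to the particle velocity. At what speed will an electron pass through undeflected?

v = 3.37×10⁴ m/s

Zero net Lorentz force requires |qE| = |q v×B|, i.e. E = vB.
v = E/B = 2.20×10⁴/0.653 = 3.37×10⁴ m/s.
The result is independent of the particle's charge and mass.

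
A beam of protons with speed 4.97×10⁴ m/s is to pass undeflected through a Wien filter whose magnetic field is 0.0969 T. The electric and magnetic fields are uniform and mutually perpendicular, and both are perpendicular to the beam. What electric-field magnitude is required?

E = 4820 V/m

For straight-line motion qE = qvB, so E = vB.
E = 4.97×10⁴ × 0.0969 = 4820 V/m.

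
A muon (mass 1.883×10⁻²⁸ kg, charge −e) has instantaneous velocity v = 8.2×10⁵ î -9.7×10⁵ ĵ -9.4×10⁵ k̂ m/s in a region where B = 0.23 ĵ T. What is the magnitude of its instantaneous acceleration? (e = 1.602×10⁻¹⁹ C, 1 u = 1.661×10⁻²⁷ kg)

|a| ≈ 2.44×10¹⁴ m/s²

v×B = (2.16×10⁵, 0, 1.89×10⁵) N/C.
F = q v×B = (−1.602×10⁻¹⁹ C)·(2.16×10⁵, 0, 1.89×10⁵) = (-3.46×10⁻¹⁴, 0, -3.02×10⁻¹⁴) N.
|a| = |F|/m = 4.596×10⁻¹⁴/1.883×10⁻²⁸ ≈ 2.44×10¹⁴ m/s².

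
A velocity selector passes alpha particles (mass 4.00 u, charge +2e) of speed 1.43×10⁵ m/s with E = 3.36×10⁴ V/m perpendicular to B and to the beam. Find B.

Balance of forces in the selector: qE = qvB ⇒ B = E/v.
B = 3.36×10⁴/1.43×10⁵ = 0.235 T.

B = 0.235 T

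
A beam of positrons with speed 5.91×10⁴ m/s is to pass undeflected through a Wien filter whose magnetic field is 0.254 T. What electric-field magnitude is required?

E = 1.50×10⁴ V/m

For straight-line motion qE = qvB, so E = vB.
E = 5.91×10⁴ × 0.254 = 1.50×10⁴ V/m.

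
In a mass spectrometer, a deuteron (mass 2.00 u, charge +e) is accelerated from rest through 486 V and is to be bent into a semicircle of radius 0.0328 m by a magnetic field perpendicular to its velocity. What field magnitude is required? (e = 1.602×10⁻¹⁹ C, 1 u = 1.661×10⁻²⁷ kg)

v = √(2|q|V/m) = √(2·1.602×10⁻¹⁹·486/3.322×10⁻²⁷) ≈ 2.165×10⁵ m/s.
B = mv/(|q|r) = (3.322×10⁻²⁷)(2.165×10⁵)/((1.602×10⁻¹⁹)(0.0328)) ≈ 0.137 T.

B ≈ 0.137 T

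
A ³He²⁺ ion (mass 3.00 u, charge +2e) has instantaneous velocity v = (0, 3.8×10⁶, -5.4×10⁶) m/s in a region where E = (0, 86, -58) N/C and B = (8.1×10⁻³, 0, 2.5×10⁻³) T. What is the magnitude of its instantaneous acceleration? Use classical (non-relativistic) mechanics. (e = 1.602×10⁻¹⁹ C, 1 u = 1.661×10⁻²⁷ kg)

|a| ≈ 3.49×10¹² m/s²

v×B = (9500, -4.37×10⁴, -3.08×10⁴) N/C.
E + v×B = (9500, -4.37×10⁴, -3.08×10⁴) N/C.
F = q(E + v×B) = (3.204×10⁻¹⁹ C)·(9500, -4.37×10⁴, -3.08×10⁴) = (3.04×10⁻¹⁵, -1.40×10⁻¹⁴, -9.88×10⁻¹⁵) N.
|a| = |F|/m = 1.739×10⁻¹⁴/4.983×10⁻²⁷ ≈ 3.49×10¹² m/s².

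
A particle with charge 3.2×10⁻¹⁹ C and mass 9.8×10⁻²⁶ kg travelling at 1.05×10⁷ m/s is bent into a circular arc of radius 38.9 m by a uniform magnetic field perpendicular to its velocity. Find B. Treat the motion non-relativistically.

From |q|vB = mv²/r, B = mv/(|q|r).
B = (9.8×10⁻²⁶)(1.05×10⁷)/((3.2×10⁻¹⁹)(38.9)) ≈ 0.0827 T.

B ≈ 0.0827 T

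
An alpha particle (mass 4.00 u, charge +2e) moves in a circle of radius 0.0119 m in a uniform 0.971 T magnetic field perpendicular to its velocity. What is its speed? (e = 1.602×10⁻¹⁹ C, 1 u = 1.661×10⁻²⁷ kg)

v ≈ 5.57×10⁵ m/s

From |q|vB = mv²/r, v = |q|Br/m.
v = (3.204×10⁻¹⁹)(0.971)(0.0119)/6.644×10⁻²⁷ ≈ 5.57×10⁵ m/s.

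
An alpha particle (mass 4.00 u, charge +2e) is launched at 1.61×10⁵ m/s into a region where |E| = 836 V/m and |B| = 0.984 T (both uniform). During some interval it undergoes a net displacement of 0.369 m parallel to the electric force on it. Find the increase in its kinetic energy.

The magnetic force is always ⟂ v and does no work; only the electric force changes KE.
ΔKE = F_E · d = |q|E d = (3.204×10⁻¹⁹)(836)(0.369) ≈ 9.88×10⁻¹⁷ J.

ΔKE ≈ 9.88×10⁻¹⁷ J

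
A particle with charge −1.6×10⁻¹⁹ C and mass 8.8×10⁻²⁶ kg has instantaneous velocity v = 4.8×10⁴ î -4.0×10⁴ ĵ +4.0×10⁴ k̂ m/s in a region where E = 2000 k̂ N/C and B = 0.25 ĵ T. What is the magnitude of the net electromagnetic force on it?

v×B = (-1.00×10⁴, 0, 1.20×10⁴) N/C.
E + v×B = (-1.00×10⁴, 0, 1.40×10⁴) N/C.
F = q(E + v×B) = (−1.6×10⁻¹⁹ C)·(-1.00×10⁴, 0, 1.40×10⁴) = (1.60×10⁻¹⁵, 0, -2.24×10⁻¹⁵) N.
|F| = 2.75×10⁻¹⁵ N.

|F| ≈ 2.75×10⁻¹⁵ N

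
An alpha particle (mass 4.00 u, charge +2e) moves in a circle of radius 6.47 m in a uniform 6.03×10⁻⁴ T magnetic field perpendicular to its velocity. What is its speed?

From |q|vB = mv²/r, v = |q|Br/m.
v = (3.204×10⁻¹⁹)(6.03×10⁻⁴)(6.47)/6.644×10⁻²⁷ ≈ 1.88×10⁵ m/s.

v ≈ 1.88×10⁵ m/s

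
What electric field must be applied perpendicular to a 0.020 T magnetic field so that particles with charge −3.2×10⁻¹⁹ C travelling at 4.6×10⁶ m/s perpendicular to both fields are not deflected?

E = 9.2×10⁴ V/m

For straight-line motion qE = qvB, so E = vB.
E = 4.6×10⁶ × 0.020 = 9.2×10⁴ V/m.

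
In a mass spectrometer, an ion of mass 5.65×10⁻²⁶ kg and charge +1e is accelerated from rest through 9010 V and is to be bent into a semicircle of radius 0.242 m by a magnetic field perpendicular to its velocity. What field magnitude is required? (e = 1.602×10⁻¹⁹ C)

v = √(2|q|V/m) = √(2·1.602×10⁻¹⁹·9010/5.65×10⁻²⁶) ≈ 2.260×10⁵ m/s.
B = mv/(|q|r) = (5.65×10⁻²⁶)(2.260×10⁵)/((1.602×10⁻¹⁹)(0.242)) ≈ 0.329 T.

B ≈ 0.329 T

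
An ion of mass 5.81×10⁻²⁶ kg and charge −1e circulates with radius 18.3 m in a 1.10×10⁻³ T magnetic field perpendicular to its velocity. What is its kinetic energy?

KE ≈ 8.95×10⁻¹⁷ J

v = |q|Br/m, then KE = ½mv² = (qBr)²/(2m).
v = (1.602×10⁻¹⁹)(1.10×10⁻³)(18.3)/5.81×10⁻²⁶ ≈ 5.550×10⁴ m/s.
KE = ½(5.81×10⁻²⁶)(5.550×10⁴)² ≈ 8.95×10⁻¹⁷ J.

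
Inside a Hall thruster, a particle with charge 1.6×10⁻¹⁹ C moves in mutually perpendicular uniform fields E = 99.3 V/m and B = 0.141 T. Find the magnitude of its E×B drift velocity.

The steady drift has the magnetic force balancing the electric force, so v_d = E/B.
v_d = 99.3/0.141 = 704 m/s.

v_d ≈ 704 m/s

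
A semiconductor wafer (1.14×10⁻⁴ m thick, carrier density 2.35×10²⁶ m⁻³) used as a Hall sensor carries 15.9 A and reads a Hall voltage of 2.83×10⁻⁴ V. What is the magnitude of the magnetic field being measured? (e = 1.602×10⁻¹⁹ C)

B ≈ 0.0764 T

From V_H = IB/(n e t), B = V_H n e t / I.
B = (2.83×10⁻⁴)(2.35×10²⁶)(1.602×10⁻¹⁹)(1.14×10⁻⁴)/15.9 ≈ 0.0764 T.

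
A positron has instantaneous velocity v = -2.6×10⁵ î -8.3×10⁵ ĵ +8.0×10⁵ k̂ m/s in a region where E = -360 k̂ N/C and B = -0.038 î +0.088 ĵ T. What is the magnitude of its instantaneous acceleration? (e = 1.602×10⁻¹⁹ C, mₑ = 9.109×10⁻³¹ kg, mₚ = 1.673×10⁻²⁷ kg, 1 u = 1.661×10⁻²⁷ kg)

v×B = (-7.04×10⁴, -3.04×10⁴, -5.44×10⁴) N/C.
E + v×B = (-7.04×10⁴, -3.04×10⁴, -5.48×10⁴) N/C.
F = q(E + v×B) = (1.602×10⁻¹⁹ C)·(-7.04×10⁴, -3.04×10⁴, -5.48×10⁴) = (-1.13×10⁻¹⁴, -4.87×10⁻¹⁵, -8.78×10⁻¹⁵) N.
|a| = |F|/m = 1.510×10⁻¹⁴/9.109×10⁻³¹ ≈ 1.66×10¹⁶ m/s².

|a| ≈ 1.66×10¹⁶ m/s²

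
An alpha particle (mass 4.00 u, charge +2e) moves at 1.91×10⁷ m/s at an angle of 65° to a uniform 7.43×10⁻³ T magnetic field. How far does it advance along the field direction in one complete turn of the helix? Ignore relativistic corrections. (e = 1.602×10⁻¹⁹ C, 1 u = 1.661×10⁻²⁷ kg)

p ≈ 142 m

v∥ = v cosθ = 1.91×10⁷·cos65° ≈ 8.072×10⁶ m/s.
T = 2πm/(|q|B) = 2π(6.644×10⁻²⁷)/((3.204×10⁻¹⁹)(7.43×10⁻³)) ≈ 1.754×10⁻⁵ s.
pitch = v∥ T = (8.072×10⁶)(1.754×10⁻⁵) ≈ 142 m.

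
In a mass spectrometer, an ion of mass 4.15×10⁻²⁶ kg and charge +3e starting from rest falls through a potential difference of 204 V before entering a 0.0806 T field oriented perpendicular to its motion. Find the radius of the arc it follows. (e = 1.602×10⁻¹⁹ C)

r ≈ 0.0736 m

Acceleration: |q|V = ½mv² ⇒ v = √(2|q|V/m) = √(2·4.806×10⁻¹⁹·204/4.15×10⁻²⁶) ≈ 6.874×10⁴ m/s.
In the field: r = mv/(|q|B) = (4.15×10⁻²⁶)(6.874×10⁴)/((4.806×10⁻¹⁹)(0.0806)) ≈ 0.0736 m.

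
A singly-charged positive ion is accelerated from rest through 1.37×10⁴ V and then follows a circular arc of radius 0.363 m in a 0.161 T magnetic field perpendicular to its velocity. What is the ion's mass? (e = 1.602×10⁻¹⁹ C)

Combine |q|V = ½mv² and r = mv/(|q|B): eliminate v to get m = qB²r²/(2V).
m = (1.602×10⁻¹⁹)(0.161)²(0.363)²/(2·1.37×10⁴) ≈ 2.00×10⁻²⁶ kg.

m ≈ 2.00×10⁻²⁶ kg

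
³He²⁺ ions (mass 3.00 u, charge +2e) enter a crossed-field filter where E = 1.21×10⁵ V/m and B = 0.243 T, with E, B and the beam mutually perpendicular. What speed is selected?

Straight-line motion ⇒ electric and magnetic forces cancel, so E = vB.
v = E/B = 1.21×10⁵/0.243 = 4.98×10⁵ m/s.

v = 4.98×10⁵ m/s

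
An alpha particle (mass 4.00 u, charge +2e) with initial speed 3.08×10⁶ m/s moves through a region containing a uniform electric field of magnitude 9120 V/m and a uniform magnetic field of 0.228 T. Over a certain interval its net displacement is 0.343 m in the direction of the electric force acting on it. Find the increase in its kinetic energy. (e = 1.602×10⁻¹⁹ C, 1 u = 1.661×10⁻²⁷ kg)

The magnetic force is always ⟂ v and does no work; only the electric force changes KE.
ΔKE = F_E · d = |q|E d = (3.204×10⁻¹⁹)(9120)(0.343) ≈ 1.00×10⁻¹⁵ J.

ΔKE ≈ 1.00×10⁻¹⁵ J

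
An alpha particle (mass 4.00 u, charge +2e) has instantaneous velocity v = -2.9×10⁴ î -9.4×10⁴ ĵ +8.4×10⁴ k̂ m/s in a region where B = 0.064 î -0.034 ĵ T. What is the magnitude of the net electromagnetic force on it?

v×B = (2860, 5380, 7000) N/C.
F = q v×B = (3.204×10⁻¹⁹ C)·(2860, 5380, 7000) = (9.15×10⁻¹⁶, 1.72×10⁻¹⁵, 2.24×10⁻¹⁵) N.
|F| = 2.97×10⁻¹⁵ N.

|F| ≈ 2.97×10⁻¹⁵ N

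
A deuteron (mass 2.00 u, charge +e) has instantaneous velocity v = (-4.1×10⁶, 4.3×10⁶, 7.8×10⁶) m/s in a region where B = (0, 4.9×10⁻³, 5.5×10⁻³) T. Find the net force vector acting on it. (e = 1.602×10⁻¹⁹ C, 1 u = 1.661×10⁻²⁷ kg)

F ≈ (-2.33×10⁻¹⁵, 3.61×10⁻¹⁵, -3.22×10⁻¹⁵) N

v×B = (-1.46×10⁴, 2.26×10⁴, -2.01×10⁴) N/C.
F = q v×B = (1.602×10⁻¹⁹ C)·(-1.46×10⁴, 2.26×10⁴, -2.01×10⁴) = (-2.33×10⁻¹⁵, 3.61×10⁻¹⁵, -3.22×10⁻¹⁵) N.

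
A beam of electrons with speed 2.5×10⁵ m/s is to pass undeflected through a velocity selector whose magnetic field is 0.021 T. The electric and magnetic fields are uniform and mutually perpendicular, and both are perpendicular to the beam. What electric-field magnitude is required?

For straight-line motion qE = qvB, so E = vB.
E = 2.5×10⁵ × 0.021 = 5200 V/m.

E = 5200 V/m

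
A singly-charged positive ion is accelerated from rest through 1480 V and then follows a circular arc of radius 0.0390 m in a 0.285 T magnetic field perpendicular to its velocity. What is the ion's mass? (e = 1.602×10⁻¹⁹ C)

Combine |q|V = ½mv² and r = mv/(|q|B): eliminate v to get m = qB²r²/(2V).
m = (1.602×10⁻¹⁹)(0.285)²(0.0390)²/(2·1480) ≈ 6.69×10⁻²⁷ kg.

m ≈ 6.69×10⁻²⁷ kg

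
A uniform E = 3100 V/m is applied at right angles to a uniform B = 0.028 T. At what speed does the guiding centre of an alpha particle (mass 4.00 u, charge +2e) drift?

The E×B drift speed is v_d = E/B.
v_d = 3100/0.028 = 1.1×10⁵ m/s.

v_d ≈ 1.1×10⁵ m/s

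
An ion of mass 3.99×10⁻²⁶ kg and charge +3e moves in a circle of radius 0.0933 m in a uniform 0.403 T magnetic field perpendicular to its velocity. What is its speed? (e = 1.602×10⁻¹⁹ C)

From |q|vB = mv²/r, v = |q|Br/m.
v = (4.806×10⁻¹⁹)(0.403)(0.0933)/3.99×10⁻²⁶ ≈ 4.53×10⁵ m/s.

v ≈ 4.53×10⁵ m/s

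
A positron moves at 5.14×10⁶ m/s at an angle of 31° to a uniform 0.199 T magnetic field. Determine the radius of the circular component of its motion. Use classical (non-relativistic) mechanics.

v⊥ = v sinθ = 5.14×10⁶·sin31° ≈ 2.647×10⁶ m/s.
r = m v⊥/(|q|B) = (9.109×10⁻³¹)(2.647×10⁶)/((1.602×10⁻¹⁹)(0.199)) ≈ 7.56×10⁻⁵ m.

r ≈ 7.56×10⁻⁵ m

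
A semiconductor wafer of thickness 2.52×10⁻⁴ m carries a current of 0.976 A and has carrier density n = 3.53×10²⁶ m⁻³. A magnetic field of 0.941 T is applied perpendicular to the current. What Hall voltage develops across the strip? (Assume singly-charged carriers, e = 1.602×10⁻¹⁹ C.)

V_H ≈ 6.44×10⁻⁵ V

V_H = IB/(n e t).
V_H = (0.976)(0.941)/((3.53×10²⁶)(1.602×10⁻¹⁹)(2.52×10⁻⁴)) ≈ 6.44×10⁻⁵ V.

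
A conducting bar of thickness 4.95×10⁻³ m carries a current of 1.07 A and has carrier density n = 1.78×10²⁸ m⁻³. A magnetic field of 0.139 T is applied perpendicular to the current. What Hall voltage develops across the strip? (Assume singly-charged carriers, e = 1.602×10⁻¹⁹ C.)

V_H ≈ 1.05×10⁻⁸ V

V_H = IB/(n e t).
V_H = (1.07)(0.139)/((1.78×10²⁸)(1.602×10⁻¹⁹)(4.95×10⁻³)) ≈ 1.05×10⁻⁸ V.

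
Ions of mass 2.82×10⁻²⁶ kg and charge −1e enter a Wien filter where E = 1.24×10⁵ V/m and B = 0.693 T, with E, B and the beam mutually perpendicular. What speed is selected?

Zero net Lorentz force requires |qE| = |q v×B|, i.e. E = vB.
v = E/B = 1.24×10⁵/0.693 = 1.79×10⁵ m/s.
The result is independent of the particle's charge and mass.

v = 1.79×10⁵ m/s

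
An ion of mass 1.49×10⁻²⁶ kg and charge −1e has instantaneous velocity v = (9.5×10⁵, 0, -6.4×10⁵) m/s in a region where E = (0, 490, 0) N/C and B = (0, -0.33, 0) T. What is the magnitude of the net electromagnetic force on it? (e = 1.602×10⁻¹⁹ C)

|F| ≈ 6.06×10⁻¹⁴ N

v×B = (-2.11×10⁵, 0, -3.14×10⁵) N/C.
E + v×B = (-2.11×10⁵, 490, -3.14×10⁵) N/C.
F = q(E + v×B) = (−1.602×10⁻¹⁹ C)·(-2.11×10⁵, 490, -3.14×10⁵) = (3.38×10⁻¹⁴, -7.85×10⁻¹⁷, 5.02×10⁻¹⁴) N.
|F| = 6.06×10⁻¹⁴ N.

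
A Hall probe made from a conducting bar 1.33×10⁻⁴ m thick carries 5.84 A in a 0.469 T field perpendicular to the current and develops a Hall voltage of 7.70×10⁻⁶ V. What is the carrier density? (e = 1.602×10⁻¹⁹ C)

n ≈ 1.67×10²⁸ m⁻³

From V_H = IB/(n e t), n = IB/(V_H e t).
n = (5.84)(0.469)/((7.70×10⁻⁶)(1.602×10⁻¹⁹)(1.33×10⁻⁴)) ≈ 1.67×10²⁸ m⁻³.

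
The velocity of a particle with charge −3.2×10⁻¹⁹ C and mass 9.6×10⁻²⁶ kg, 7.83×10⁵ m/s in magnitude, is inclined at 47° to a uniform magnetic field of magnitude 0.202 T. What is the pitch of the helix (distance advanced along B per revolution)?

p ≈ 4.98 m

v∥ = v cosθ = 7.83×10⁵·cos47° ≈ 5.340×10⁵ m/s.
T = 2πm/(|q|B) = 2π(9.6×10⁻²⁶)/((3.2×10⁻¹⁹)(0.202)) ≈ 9.331×10⁻⁶ s.
pitch = v∥ T = (5.340×10⁵)(9.331×10⁻⁶) ≈ 4.98 m.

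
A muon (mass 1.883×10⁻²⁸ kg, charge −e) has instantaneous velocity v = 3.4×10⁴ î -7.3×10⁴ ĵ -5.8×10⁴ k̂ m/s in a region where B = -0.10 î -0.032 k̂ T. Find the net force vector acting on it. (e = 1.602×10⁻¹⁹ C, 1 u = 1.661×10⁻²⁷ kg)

v×B = (2340, 6890, -7300) N/C.
F = q v×B = (−1.602×10⁻¹⁹ C)·(2340, 6890, -7300) = (-3.74×10⁻¹⁶, -1.10×10⁻¹⁵, 1.17×10⁻¹⁵) N.

F ≈ (-3.74×10⁻¹⁶, -1.10×10⁻¹⁵, 1.17×10⁻¹⁵) N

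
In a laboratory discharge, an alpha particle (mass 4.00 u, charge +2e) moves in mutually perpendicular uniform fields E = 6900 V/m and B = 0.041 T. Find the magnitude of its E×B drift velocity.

The E×B drift speed is v_d = E/B.
v_d = 6900/0.041 = 1.7×10⁵ m/s.

v_d ≈ 1.7×10⁵ m/s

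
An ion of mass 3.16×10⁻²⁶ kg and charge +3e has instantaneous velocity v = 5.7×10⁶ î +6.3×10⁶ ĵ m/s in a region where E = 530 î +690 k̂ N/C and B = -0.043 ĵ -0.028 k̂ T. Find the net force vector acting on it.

F ≈ (-8.45×10⁻¹⁴, 7.67×10⁻¹⁴, -1.17×10⁻¹³) N

v×B = (-1.76×10⁵, 1.60×10⁵, -2.45×10⁵) N/C.
E + v×B = (-1.76×10⁵, 1.60×10⁵, -2.44×10⁵) N/C.
F = q(E + v×B) = (4.806×10⁻¹⁹ C)·(-1.76×10⁵, 1.60×10⁵, -2.44×10⁵) = (-8.45×10⁻¹⁴, 7.67×10⁻¹⁴, -1.17×10⁻¹³) N.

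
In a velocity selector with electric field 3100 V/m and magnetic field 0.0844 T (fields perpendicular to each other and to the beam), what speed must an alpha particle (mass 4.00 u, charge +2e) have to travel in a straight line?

v = 3.67×10⁴ m/s

For undeflected motion the electric and magnetic forces balance: qE = qvB.
v = E/B = 3100/0.0844 = 3.67×10⁴ m/s.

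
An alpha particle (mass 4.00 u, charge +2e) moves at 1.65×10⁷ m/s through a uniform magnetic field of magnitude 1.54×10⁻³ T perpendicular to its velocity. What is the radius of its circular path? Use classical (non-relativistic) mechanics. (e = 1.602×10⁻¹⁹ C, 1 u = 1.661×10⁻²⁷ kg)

r ≈ 222 m

The magnetic force provides the centripetal force: |q|vB = mv²/r.
r = mv/(|q|B) = (6.644×10⁻²⁷)(1.65×10⁷)/((3.204×10⁻¹⁹)(1.54×10⁻³)) ≈ 222 m.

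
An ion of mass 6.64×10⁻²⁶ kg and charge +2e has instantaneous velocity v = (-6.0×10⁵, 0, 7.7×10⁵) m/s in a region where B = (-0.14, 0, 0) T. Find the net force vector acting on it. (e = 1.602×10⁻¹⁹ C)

v×B = (0, -1.08×10⁵, 0) N/C.
F = q v×B = (3.204×10⁻¹⁹ C)·(0, -1.08×10⁵, 0) = (0, -3.45×10⁻¹⁴, 0) N.

F ≈ (0, -3.45×10⁻¹⁴, 0) N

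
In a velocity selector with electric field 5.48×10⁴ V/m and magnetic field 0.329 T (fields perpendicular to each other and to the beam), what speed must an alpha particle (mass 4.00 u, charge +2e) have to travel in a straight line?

v = 1.67×10⁵ m/s

For undeflected motion the electric and magnetic forces balance: qE = qvB.
v = E/B = 5.48×10⁴/0.329 = 1.67×10⁵ m/s.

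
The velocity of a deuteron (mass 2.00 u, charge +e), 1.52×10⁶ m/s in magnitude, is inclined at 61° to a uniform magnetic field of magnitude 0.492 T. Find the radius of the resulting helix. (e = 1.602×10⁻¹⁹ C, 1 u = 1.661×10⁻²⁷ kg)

r ≈ 0.0560 m

v⊥ = v sinθ = 1.52×10⁶·sin61° ≈ 1.329×10⁶ m/s.
r = m v⊥/(|q|B) = (3.322×10⁻²⁷)(1.329×10⁶)/((1.602×10⁻¹⁹)(0.492)) ≈ 0.0560 m.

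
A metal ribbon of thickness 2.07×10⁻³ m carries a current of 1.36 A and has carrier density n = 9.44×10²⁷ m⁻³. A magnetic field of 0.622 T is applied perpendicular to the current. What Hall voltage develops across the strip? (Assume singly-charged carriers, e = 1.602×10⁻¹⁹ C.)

V_H = IB/(n e t).
V_H = (1.36)(0.622)/((9.44×10²⁷)(1.602×10⁻¹⁹)(2.07×10⁻³)) ≈ 2.70×10⁻⁷ V.

V_H ≈ 2.70×10⁻⁷ V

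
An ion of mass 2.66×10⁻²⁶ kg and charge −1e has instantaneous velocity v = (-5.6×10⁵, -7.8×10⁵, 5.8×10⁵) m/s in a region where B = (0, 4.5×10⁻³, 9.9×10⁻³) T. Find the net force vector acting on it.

v×B = (-1.03×10⁴, 5540, -2520) N/C.
F = q v×B = (−1.602×10⁻¹⁹ C)·(-1.03×10⁴, 5540, -2520) = (1.66×10⁻¹⁵, -8.88×10⁻¹⁶, 4.04×10⁻¹⁶) N.

F ≈ (1.66×10⁻¹⁵, -8.88×10⁻¹⁶, 4.04×10⁻¹⁶) N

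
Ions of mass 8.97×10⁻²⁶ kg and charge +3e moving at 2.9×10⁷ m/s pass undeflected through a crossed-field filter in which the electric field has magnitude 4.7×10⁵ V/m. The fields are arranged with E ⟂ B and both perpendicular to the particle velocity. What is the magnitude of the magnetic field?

B = 0.016 T

Balance of forces in the selector: qE = qvB ⇒ B = E/v.
B = 4.7×10⁵/2.9×10⁷ = 0.016 T.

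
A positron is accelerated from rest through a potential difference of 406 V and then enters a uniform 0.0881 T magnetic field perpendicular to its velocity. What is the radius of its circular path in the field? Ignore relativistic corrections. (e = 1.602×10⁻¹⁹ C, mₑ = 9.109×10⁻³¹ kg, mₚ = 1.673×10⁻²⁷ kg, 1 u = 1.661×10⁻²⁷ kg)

r ≈ 7.71×10⁻⁴ m

Acceleration: |q|V = ½mv² ⇒ v = √(2|q|V/m) = √(2·1.602×10⁻¹⁹·406/9.109×10⁻³¹) ≈ 1.195×10⁷ m/s.
In the field: r = mv/(|q|B) = (9.109×10⁻³¹)(1.195×10⁷)/((1.602×10⁻¹⁹)(0.0881)) ≈ 7.71×10⁻⁴ m.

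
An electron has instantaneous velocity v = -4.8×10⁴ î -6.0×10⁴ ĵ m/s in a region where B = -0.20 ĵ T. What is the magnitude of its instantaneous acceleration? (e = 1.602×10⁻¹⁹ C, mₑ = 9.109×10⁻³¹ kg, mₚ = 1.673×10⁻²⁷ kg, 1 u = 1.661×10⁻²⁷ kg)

|a| ≈ 1.69×10¹⁵ m/s²

v×B = (0, 0, 9600) N/C.
F = q v×B = (−1.602×10⁻¹⁹ C)·(0, 0, 9600) = (0, 0, -1.54×10⁻¹⁵) N.
|a| = |F|/m = 1.538×10⁻¹⁵/9.109×10⁻³¹ ≈ 1.69×10¹⁵ m/s².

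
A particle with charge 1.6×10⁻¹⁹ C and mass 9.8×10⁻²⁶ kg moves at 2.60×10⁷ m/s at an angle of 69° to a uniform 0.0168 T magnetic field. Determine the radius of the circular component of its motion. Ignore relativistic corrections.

r ≈ 885 m

v⊥ = v sinθ = 2.60×10⁷·sin69° ≈ 2.427×10⁷ m/s.
r = m v⊥/(|q|B) = (9.8×10⁻²⁶)(2.427×10⁷)/((1.6×10⁻¹⁹)(0.0168)) ≈ 885 m.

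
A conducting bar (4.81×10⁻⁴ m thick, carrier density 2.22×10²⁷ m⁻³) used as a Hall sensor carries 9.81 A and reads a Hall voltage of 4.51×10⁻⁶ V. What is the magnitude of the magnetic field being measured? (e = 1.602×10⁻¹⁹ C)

B ≈ 0.0786 T

From V_H = IB/(n e t), B = V_H n e t / I.
B = (4.51×10⁻⁶)(2.22×10²⁷)(1.602×10⁻¹⁹)(4.81×10⁻⁴)/9.81 ≈ 0.0786 T.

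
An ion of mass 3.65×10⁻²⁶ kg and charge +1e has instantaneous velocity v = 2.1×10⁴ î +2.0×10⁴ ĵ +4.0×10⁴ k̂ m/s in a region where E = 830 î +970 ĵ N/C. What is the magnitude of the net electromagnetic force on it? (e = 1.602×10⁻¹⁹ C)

|F| ≈ 2.05×10⁻¹⁶ N

Only an electric field acts, so F = qE = (1.602×10⁻¹⁹ C)·(830, 970, 0) = (1.33×10⁻¹⁶, 1.55×10⁻¹⁶, 0) N.
|F| = 2.05×10⁻¹⁶ N.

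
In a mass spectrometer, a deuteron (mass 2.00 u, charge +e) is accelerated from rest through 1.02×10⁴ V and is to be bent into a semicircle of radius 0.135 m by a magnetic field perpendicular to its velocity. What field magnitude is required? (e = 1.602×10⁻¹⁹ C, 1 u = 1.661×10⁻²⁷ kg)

v = √(2|q|V/m) = √(2·1.602×10⁻¹⁹·1.02×10⁴/3.322×10⁻²⁷) ≈ 9.919×10⁵ m/s.
B = mv/(|q|r) = (3.322×10⁻²⁷)(9.919×10⁵)/((1.602×10⁻¹⁹)(0.135)) ≈ 0.152 T.

B ≈ 0.152 T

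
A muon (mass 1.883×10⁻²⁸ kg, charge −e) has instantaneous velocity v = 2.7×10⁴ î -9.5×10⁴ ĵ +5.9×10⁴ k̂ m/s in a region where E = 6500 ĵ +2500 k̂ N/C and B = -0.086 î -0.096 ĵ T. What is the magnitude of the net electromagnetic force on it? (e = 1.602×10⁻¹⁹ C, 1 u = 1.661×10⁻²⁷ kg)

v×B = (5660, -5070, -1.08×10⁴) N/C.
E + v×B = (5660, 1430, -8260) N/C.
F = q(E + v×B) = (−1.602×10⁻¹⁹ C)·(5660, 1430, -8260) = (-9.07×10⁻¹⁶, -2.28×10⁻¹⁶, 1.32×10⁻¹⁵) N.
|F| = 1.62×10⁻¹⁵ N.

|F| ≈ 1.62×10⁻¹⁵ N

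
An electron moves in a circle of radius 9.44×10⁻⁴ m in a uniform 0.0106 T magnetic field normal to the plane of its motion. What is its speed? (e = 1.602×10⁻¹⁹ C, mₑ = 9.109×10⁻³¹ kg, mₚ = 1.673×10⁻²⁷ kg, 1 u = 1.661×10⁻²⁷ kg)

v ≈ 1.76×10⁶ m/s

From |q|vB = mv²/r, v = |q|Br/m.
v = (1.602×10⁻¹⁹)(0.0106)(9.44×10⁻⁴)/9.109×10⁻³¹ ≈ 1.76×10⁶ m/s.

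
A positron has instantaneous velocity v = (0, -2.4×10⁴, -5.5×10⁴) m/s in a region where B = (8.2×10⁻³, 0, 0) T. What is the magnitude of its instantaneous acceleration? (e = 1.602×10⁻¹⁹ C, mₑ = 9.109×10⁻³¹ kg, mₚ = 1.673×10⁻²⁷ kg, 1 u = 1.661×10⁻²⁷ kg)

|a| ≈ 8.65×10¹³ m/s²

v×B = (0, -451, 197) N/C.
F = q v×B = (1.602×10⁻¹⁹ C)·(0, -451, 197) = (0, -7.23×10⁻¹⁷, 3.15×10⁻¹⁷) N.
|a| = |F|/m = 7.883×10⁻¹⁷/9.109×10⁻³¹ ≈ 8.65×10¹³ m/s².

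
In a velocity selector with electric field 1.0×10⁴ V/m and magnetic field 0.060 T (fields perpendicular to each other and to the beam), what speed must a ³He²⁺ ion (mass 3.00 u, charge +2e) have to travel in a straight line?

v = 1.7×10⁵ m/s

Zero net Lorentz force requires |qE| = |q v×B|, i.e. E = vB.
v = E/B = 1.0×10⁴/0.060 = 1.7×10⁵ m/s.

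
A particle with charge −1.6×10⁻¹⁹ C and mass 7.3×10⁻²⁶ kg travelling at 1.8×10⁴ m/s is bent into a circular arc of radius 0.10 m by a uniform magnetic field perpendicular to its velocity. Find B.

From |q|vB = mv²/r, B = mv/(|q|r).
B = (7.3×10⁻²⁶)(1.8×10⁴)/((1.6×10⁻¹⁹)(0.10)) ≈ 0.082 T.

B ≈ 0.082 T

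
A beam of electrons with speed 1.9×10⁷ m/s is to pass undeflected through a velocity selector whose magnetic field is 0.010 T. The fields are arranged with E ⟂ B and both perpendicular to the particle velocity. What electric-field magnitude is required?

For straight-line motion qE = qvB, so E = vB.
E = 1.9×10⁷ × 0.010 = 1.9×10⁵ V/m.

E = 1.9×10⁵ V/m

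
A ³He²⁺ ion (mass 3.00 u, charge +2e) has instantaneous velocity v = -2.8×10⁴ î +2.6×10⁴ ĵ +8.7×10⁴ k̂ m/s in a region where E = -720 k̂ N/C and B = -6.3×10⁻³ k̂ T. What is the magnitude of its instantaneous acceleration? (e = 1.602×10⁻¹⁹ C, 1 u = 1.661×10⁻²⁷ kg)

v×B = (-164, -176, 0) N/C.
E + v×B = (-164, -176, -720) N/C.
F = q(E + v×B) = (3.204×10⁻¹⁹ C)·(-164, -176, -720) = (-5.25×10⁻¹⁷, -5.65×10⁻¹⁷, -2.31×10⁻¹⁶) N.
|a| = |F|/m = 2.432×10⁻¹⁶/4.983×10⁻²⁷ ≈ 4.88×10¹⁰ m/s².

|a| ≈ 4.88×10¹⁰ m/s²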